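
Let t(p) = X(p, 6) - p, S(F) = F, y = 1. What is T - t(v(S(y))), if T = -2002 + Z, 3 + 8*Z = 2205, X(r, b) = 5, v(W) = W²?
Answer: -6923/4 ≈ -1730.8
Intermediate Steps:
Z = 1101/4 (Z = -3/8 + (⅛)*2205 = -3/8 + 2205/8 = 1101/4 ≈ 275.25)
t(p) = 5 - p
T = -6907/4 (T = -2002 + 1101/4 = -6907/4 ≈ -1726.8)
T - t(v(S(y))) = -6907/4 - (5 - 1*1²) = -6907/4 - (5 - 1*1) = -6907/4 - (5 - 1) = -6907/4 - 1*4 = -6907/4 - 4 = -6923/4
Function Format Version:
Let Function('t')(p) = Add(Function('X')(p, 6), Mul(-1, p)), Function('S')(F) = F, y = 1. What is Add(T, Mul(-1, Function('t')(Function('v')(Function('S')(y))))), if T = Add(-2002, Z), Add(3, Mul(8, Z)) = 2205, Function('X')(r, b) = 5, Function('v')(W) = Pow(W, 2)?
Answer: Rational(-6923, 4) ≈ -1730.8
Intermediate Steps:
Z = Rational(1101, 4) (Z = Add(Rational(-3, 8), Mul(Rational(1, 8), 2205)) = Add(Rational(-3, 8), Rational(2205, 8)) = Rational(1101, 4) ≈ 275.25)
Function('t')(p) = Add(5, Mul(-1, p))
T = Rational(-6907, 4) (T = Add(-2002, Rational(1101, 4)) = Rational(-6907, 4) ≈ -1726.8)
Add(T, Mul(-1, Function('t')(Function('v')(Function('S')(y))))) = Add(Rational(-6907, 4), Mul(-1, Add(5, Mul(-1, Pow(1, 2))))) = Add(Rational(-6907, 4), Mul(-1, Add(5, Mul(-1, 1)))) = Add(Rational(-6907, 4), Mul(-1, Add(5, -1))) = Add(Rational(-6907, 4), Mul(-1, 4)) = Add(Rational(-6907, 4), -4) = Rational(-6923, 4)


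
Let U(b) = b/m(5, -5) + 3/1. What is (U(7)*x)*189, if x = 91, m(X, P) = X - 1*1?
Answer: 326781/4 ≈ 81695.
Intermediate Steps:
m(X, P) = -1 + X (m(X, P) = X - 1 = -1 + X)
U(b) = 3 + b/4 (U(b) = b/(-1 + 5) + 3/1 = b/4 + 3*1 = b*(¼) + 3 = b/4 + 3 = 3 + b/4)
(U(7)*x)*189 = ((3 + (¼)*7)*91)*189 = ((3 + 7/4)*91)*189 = ((19/4)*91)*189 = (1729/4)*189 = 326781/4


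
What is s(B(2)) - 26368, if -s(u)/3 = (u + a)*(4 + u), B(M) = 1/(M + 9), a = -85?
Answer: -3064438/121 ≈ -25326.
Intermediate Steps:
B(M) = 1/(9 + M)
s(u) = -3*(-85 + u)*(4 + u) (s(u) = -3*(u - 85)*(4 + u) = -3*(-85 + u)*(4 + u))
s(B(2)) - 26368 = (1020 - 3/(9 + 2)² + 243/(9 + 2)) - 26368 = (1020 - 3*(1/11)² + 243/11) - 26368 = (1020 - 3*(1/11)² + 243*(1/11)) - 26368 = (1020 - 3*1/121 + 243/11) - 26368 = (1020 - 3/121 + 243/11) - 26368 = 126090/121 - 26368 = -3064438/121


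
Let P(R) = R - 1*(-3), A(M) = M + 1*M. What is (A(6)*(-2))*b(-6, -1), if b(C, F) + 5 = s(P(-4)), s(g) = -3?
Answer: 192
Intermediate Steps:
A(M) = 2*M (A(M) = M + M = 2*M)
P(R) = 3 + R (P(R) = R + 3 = 3 + R)
b(C, F) = -8 (b(C, F) = -5 - 3 = -8)
(A(6)*(-2))*b(-6, -1) = ((2*6)*(-2))*(-8) = (12*(-2))*(-8) = -24*(-8) = 192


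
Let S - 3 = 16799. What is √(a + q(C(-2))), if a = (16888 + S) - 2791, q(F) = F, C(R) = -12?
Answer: √30887 ≈ 175.75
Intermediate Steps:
S = 16802 (S = 3 + 16799 = 16802)
a = 30899 (a = (16888 + 16802) - 2791 = 33690 - 2791 = 30899)
√(a + q(C(-2))) = √(30899 - 12) = √30887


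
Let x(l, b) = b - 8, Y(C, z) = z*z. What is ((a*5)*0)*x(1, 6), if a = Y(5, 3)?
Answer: 0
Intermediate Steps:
Y(C, z) = z**2
a = 9 (a = 3**2 = 9)
x(l, b) = -8 + b
((a*5)*0)*x(1, 6) = ((9*5)*0)*(-8 + 6) = (45*0)*(-2) = 0*(-2) = 0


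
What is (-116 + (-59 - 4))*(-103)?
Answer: 18437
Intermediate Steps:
(-116 + (-59 - 4))*(-103) = (-116 - 63)*(-103) = -179*(-103) = 18437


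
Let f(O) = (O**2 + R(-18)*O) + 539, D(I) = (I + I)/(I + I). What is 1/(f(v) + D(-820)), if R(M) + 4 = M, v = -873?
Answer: 1/781875 ≈ 1.2790e-6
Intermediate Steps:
R(M) = -4 + M
D(I) = 1 (D(I) = (2*I)/((2*I)) = (2*I)*(1/(2*I)) = 1)
f(O) = 539 + O**2 - 22*O (f(O) = (O**2 + (-4 - 18)*O) + 539 = (O**2 - 22*O) + 539 = 539 + O**2 - 22*O)
1/(f(v) + D(-820)) = 1/((539 + (-873)**2 - 22*(-873)) + 1) = 1/((539 + 762129 + 19206) + 1) = 1/(781874 + 1) = 1/781875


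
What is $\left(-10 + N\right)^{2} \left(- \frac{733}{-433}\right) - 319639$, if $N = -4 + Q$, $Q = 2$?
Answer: $- \frac{138298135}{433} \approx -3.194 \cdot 10^{5}$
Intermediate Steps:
$N = -2$ ($N = -4 + 2 = -2$)
$\left(-10 + N\right)^{2} \left(- \frac{733}{-433}\right) - 319639 = \left(-10 - 2\right)^{2} \left(- \frac{733}{-433}\right) - 319639 = \left(-12\right)^{2} \left(\left(-733\right) \left(- \frac{1}{433}\right)\right) - 319639 = 144 \cdot \frac{733}{433} - 319639 = \frac{105552}{433} - 319639 = - \frac{138298135}{433}$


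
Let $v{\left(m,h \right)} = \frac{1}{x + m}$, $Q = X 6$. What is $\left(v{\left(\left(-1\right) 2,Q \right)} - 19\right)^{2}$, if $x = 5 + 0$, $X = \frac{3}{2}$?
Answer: $\frac{3136}{9} \approx 348.44$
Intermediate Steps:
$X = \frac{3}{2}$ ($X = 3 \cdot \frac{1}{2} = \frac{3}{2} \approx 1.5$)
$x = 5$
$Q = 9$ ($Q = \frac{3}{2} \cdot 6 = 9$)
$v{\left(m,h \right)} = \frac{1}{5 + m}$
$\left(v{\left(\left(-1\right) 2,Q \right)} - 19\right)^{2} = \left(\frac{1}{5 - 2} - 19\right)^{2} = \left(\frac{1}{3} - 19\right)^{2} = \left(- \frac{56}{3}\right)^{2} = \frac{3136}{9}$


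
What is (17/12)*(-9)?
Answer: -51/4 ≈ -12.750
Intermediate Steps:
(17/12)*(-9) = -51/4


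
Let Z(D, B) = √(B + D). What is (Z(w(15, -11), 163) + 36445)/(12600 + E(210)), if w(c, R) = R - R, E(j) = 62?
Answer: 36445/12662 + √163/12662 ≈ 2.8793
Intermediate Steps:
w(c, R) = 0
(Z(w(15, -11), 163) + 36445)/(12600 + E(210)) = (√(163 + 0) + 36445)/(12600 + 62) = (√163 + 36445)/12662 = (36445 + √163)*(1/12662) = 36445/12662 + √163/12662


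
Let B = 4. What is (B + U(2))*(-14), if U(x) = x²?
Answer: -112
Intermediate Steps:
(B + U(2))*(-14) = (4 + 2²)*(-14) = (4 + 4)*(-14) = 8*(-14) = -112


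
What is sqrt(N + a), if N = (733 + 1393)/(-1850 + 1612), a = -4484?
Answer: I*sqrt(63624421)/119 ≈ 67.029*I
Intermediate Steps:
N = -1063/119 (N = 2126/(-238) = 2126*(-1/238) = -1063/119 ≈ -8.9328)
sqrt(N + a) = sqrt(-1063/119 - 4484) = sqrt(-534659/119) = I*sqrt(63624421)/119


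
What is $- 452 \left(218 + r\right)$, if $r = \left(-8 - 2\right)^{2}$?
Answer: $-143736$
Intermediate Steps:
$r = 100$ ($r = \left(-10\right)^{2} = 100$)
$- 452 \left(218 + r\right) = - 452 \left(218 + 100\right) = \left(-452\right) 318 = -143736$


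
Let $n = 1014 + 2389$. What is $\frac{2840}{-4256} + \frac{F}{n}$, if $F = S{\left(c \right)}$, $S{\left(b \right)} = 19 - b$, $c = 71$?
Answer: $- \frac{1235729}{1810396} \approx -0.68257$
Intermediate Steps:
$n = 3403$
$F = -52$ ($F = 19 - 71 = -52$)
$\frac{2840}{-4256} + \frac{F}{n} = \frac{2840}{-4256} - \frac{52}{3403} = 2840 \left(- \frac{1}{4256}\right) - \frac{52}{3403} = - \frac{355}{532} - \frac{52}{3403} = - \frac{1235729}{1810396}$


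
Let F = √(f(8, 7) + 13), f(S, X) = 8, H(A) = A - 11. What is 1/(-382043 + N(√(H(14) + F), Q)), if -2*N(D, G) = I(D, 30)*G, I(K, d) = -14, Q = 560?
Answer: -1/378123 ≈ -2.6446e-6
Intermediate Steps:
H(A) = -11 + A
F = √21 (F = √(8 + 13) = √21 ≈ 4.5826)
N(D, G) = 7*G (N(D, G) = -(-7)*G = 7*G)
1/(-382043 + N(√(H(14) + F), Q)) = 1/(-382043 + 7*560) = 1/(-382043 + 3920) = 1/(-378123) = -1/378123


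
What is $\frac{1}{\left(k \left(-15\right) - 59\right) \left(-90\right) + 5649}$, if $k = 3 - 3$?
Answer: $\frac{1}{10959} \approx 9.1249 \cdot 10^{-5}$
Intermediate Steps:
$k = 0$
$\frac{1}{\left(k \left(-15\right) - 59\right) \left(-90\right) + 5649} = \frac{1}{\left(0 \left(-15\right) - 59\right) \left(-90\right) + 5649} = \frac{1}{\left(0 - 59\right) \left(-90\right) + 5649} = \frac{1}{\left(-59\right) \left(-90\right) + 5649} = \frac{1}{5310 + 5649} = \frac{1}{10959}$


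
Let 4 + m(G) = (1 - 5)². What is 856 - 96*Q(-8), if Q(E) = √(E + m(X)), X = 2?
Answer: 664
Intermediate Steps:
m(G) = 12 (m(G) = -4 + (1 - 5)² = -4 + (-4)² = -4 + 16 = 12)
Q(E) = √(12 + E) (Q(E) = √(E + 12) = √(12 + E))
856 - 96*Q(-8) = 856 - 96*√(12 - 8) = 856 - 96*√4 = 856 - 96*2 = 856 - 192 = 664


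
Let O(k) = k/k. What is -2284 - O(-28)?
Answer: -2285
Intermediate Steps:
O(k) = 1
-2284 - O(-28) = -2284 - 1*1 = -2284 - 1 = -2285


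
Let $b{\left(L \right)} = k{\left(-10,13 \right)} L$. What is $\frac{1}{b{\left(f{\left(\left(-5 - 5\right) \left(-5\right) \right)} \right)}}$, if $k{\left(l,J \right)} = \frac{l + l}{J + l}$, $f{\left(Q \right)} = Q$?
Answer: $- \frac{3}{1000} \approx -0.003$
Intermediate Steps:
$k{\left(l,J \right)} = \frac{2 l}{J + l}$
$b{\left(L \right)} = - \frac{20 L}{3}$ ($b{\left(L \right)} = 2 \left(-10\right) \frac{1}{13 - 10} L = 2 \left(-10\right) \frac{1}{3} L = - \frac{20 L}{3}$)
$\frac{1}{b{\left(f{\left(\left(-5 - 5\right) \left(-5\right) \right)} \right)}} = \frac{1}{\left(- \frac{20}{3}\right) \left(-5 - 5\right) \left(-5\right)} = \frac{1}{\left(- \frac{20}{3}\right) \left(\left(-10\right) \left(-5\right)\right)} = \frac{1}{\left(- \frac{20}{3}\right) 50} = \frac{1}{- \frac{1000}{3}} = - \frac{3}{1000}$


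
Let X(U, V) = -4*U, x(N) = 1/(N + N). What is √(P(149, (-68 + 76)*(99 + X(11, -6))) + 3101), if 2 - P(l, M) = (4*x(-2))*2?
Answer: 3*√345 ≈ 55.723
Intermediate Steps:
x(N) = 1/(2*N)
P(l, M) = 4 (P(l, M) = 2 - 4*((½)/(-2))*2 = 2 - 4*((½)*(-½))*2 = 2 - 4*(-¼)*2 = 2 - (-1)*2 = 2 - 1*(-2) = 2 + 2 = 4)
√(P(149, (-68 + 76)*(99 + X(11, -6))) + 3101) = √(4 + 3101) = √3105 = 3*√345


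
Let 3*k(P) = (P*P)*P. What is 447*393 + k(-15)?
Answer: 174546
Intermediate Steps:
k(P) = P³/3 (k(P) = ((P*P)*P)/3 = (P²*P)/3 = P³/3)
447*393 + k(-15) = 447*393 + (⅓)*(-15)³ = 175671 + (⅓)*(-3375) = 175671 - 1125 = 174546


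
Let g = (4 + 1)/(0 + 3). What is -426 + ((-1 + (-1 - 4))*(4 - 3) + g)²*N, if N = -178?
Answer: -33916/9 ≈ -3768.4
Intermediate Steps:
g = 5/3 ≈ 1.6667
-426 + ((-1 + (-1 - 4))*(4 - 3) + g)²*N = -426 + ((-1 + (-1 - 4))*(4 - 3) + 5/3)²*(-178) = -426 + ((-1 - 5)*1 + 5/3)²*(-178) = -426 + (-6*1 + 5/3)²*(-178) = -426 + (-6 + 5/3)²*(-178) = -426 + (-13/3)²*(-178) = -426 + (169/9)*(-178) = -426 - 30082/9 = -33916/9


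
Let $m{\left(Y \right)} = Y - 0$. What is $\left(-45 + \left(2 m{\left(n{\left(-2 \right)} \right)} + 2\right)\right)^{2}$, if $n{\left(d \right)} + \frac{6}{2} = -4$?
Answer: $3249$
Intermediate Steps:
$n{\left(d \right)} = -7$ ($n{\left(d \right)} = -3 - 4 = -7$)
$m{\left(Y \right)} = Y$ ($m{\left(Y \right)} = Y + 0 = Y$)
$\left(-45 + \left(2 m{\left(n{\left(-2 \right)} \right)} + 2\right)\right)^{2} = \left(-45 + \left(2 \left(-7\right) + 2\right)\right)^{2} = \left(-45 + \left(-14 + 2\right)\right)^{2} = \left(-45 - 12\right)^{2} = \left(-57\right)^{2} = 3249$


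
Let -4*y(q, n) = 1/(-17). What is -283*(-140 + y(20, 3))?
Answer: 2693877/68 ≈ 39616.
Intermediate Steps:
y(q, n) = 1/68 (y(q, n) = -¼/(-17) = -¼*(-1/17) = 1/68)
-283*(-140 + y(20, 3)) = -283*(-140 + 1/68) = -283*(-9519/68) = 2693877/68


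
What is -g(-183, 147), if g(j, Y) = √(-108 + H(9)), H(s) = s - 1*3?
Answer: -I*√102 ≈ -10.1*I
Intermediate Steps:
H(s) = -3 + s (H(s) = s - 3 = -3 + s)
g(j, Y) = I*√102 (g(j, Y) = √(-108 + (-3 + 9)) = √(-108 + 6) = √(-102) = I*√102)
-g(-183, 147) = -I*√102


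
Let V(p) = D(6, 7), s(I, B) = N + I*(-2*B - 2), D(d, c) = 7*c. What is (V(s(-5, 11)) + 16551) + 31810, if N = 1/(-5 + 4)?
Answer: 48410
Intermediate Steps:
N = -1 (N = 1/(-1) = -1)
s(I, B) = -1 + I*(-2 - 2*B) (s(I, B) = -1 + I*(-2*B - 2) = -1 + I*(-2 - 2*B))
V(p) = 49 (V(p) = 7*7 = 49)
(V(s(-5, 11)) + 16551) + 31810 = (49 + 16551) + 31810 = 16600 + 31810 = 48410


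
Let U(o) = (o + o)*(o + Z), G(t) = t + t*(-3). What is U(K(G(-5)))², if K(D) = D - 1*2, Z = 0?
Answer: 16384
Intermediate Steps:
G(t) = -2*t (G(t) = t - 3*t = -2*t)
K(D) = -2 + D (K(D) = D - 2 = -2 + D)
U(o) = 2*o² (U(o) = (o + o)*(o + 0) = (2*o)*o = 2*o²)
U(K(G(-5)))² = (2*(-2 - 2*(-5))²)² = (2*(-2 + 10)²)² = (2*8²)² = (2*64)² = 128² = 16384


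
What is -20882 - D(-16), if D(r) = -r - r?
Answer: -20914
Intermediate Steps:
D(r) = -2*r
-20882 - D(-16) = -20882 - (-2)*(-16) = -20882 - 1*32 = -20882 - 32 = -20914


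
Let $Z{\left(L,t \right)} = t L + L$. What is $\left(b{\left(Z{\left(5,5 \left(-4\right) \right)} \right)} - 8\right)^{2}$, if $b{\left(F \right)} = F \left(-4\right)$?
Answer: $138384$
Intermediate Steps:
$Z{\left(L,t \right)} = L + L t$ ($Z{\left(L,t \right)} = L t + L = L + L t$)
$b{\left(F \right)} = - 4 F$
$\left(b{\left(Z{\left(5,5 \left(-4\right) \right)} \right)} - 8\right)^{2} = \left(- 4 \cdot 5 \left(1 + 5 \left(-4\right)\right) - 8\right)^{2} = \left(- 4 \cdot 5 \left(1 - 20\right) - 8\right)^{2} = \left(- 4 \cdot 5 \left(-19\right) - 8\right)^{2} = \left(\left(-4\right) \left(-95\right) - 8\right)^{2} = \left(380 - 8\right)^{2} = 372^{2} = 138384$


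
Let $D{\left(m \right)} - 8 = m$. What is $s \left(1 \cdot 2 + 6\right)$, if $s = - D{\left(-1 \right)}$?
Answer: $-56$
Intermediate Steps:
$D{\left(m \right)} = 8 + m$
$s = -7$ ($s = - (8 - 1) = \left(-1\right) 7 = -7$)
$s \left(1 \cdot 2 + 6\right) = - 7 \left(1 \cdot 2 + 6\right) = - 7 \left(2 + 6\right) = \left(-7\right) 8 = -56$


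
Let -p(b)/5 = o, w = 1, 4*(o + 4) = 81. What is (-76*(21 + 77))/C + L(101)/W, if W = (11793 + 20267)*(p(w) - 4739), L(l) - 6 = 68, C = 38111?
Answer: -1150995997534/5889567800865 ≈ -0.19543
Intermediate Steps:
o = 65/4 (o = -4 + (¼)*81 = -4 + 81/4 = 65/4 ≈ 16.250)
L(l) = 74 (L(l) = 6 + 68 = 74)
p(b) = -325/4 (p(b) = -5*65/4 = -325/4)
W = -154537215 (W = (11793 + 20267)*(-325/4 - 4739) = 32060*(-19281/4) = -154537215)
(-76*(21 + 77))/C + L(101)/W = -76*(21 + 77)/38111 + 74/(-154537215) = -76*98*(1/38111) + 74*(-1/154537215) = -7448*1/38111 - 74/154537215 = -7448/38111 - 74/154537215 = -1150995997534/5889567800865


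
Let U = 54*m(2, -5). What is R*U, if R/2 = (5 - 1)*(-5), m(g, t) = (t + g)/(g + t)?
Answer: -2160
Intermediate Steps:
m(g, t) = 1 (m(g, t) = (g + t)/(g + t) = 1)
U = 54 (U = 54*1 = 54)
R = -40 (R = 2*((5 - 1)*(-5)) = 2*(4*(-5)) = 2*(-20) = -40)
R*U = -40*54 = -2160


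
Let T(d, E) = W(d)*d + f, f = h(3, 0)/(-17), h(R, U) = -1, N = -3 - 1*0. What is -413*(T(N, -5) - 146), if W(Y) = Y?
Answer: 961464/17 ≈ 56557.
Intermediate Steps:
N = -3 (N = -3 + 0 = -3)
f = 1/17 (f = -1/(-17) = -1*(-1/17) = 1/17 ≈ 0.058824)
T(d, E) = 1/17 + d² (T(d, E) = d*d + 1/17 = d² + 1/17 = 1/17 + d²)
-413*(T(N, -5) - 146) = -413*((1/17 + (-3)²) - 146) = -413*((1/17 + 9) - 146) = -413*(154/17 - 146) = -413*(-2328/17) = 961464/17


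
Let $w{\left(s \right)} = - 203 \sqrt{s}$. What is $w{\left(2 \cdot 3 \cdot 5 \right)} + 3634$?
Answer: $3634 - 203 \sqrt{30} \approx 2522.1$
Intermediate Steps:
$w{\left(2 \cdot 3 \cdot 5 \right)} + 3634 = - 203 \sqrt{2 \cdot 3 \cdot 5} + 3634 = - 203 \sqrt{6 \cdot 5} + 3634 = - 203 \sqrt{30} + 3634 = 3634 - 203 \sqrt{30}$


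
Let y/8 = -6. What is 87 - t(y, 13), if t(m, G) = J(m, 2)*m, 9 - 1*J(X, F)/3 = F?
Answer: 1095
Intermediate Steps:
y = -48 (y = 8*(-6) = -48)
J(X, F) = 27 - 3*F
t(m, G) = 21*m (t(m, G) = (27 - 3*2)*m = (27 - 6)*m = 21*m)
87 - t(y, 13) = 87 - 21*(-48) = 87 - 1*(-1008) = 87 + 1008 = 1095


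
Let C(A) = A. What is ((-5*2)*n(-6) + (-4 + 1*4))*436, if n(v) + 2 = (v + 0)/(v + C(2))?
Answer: 2180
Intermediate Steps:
n(v) = -2 + v/(2 + v) (n(v) = -2 + (v + 0)/(v + 2) = -2 + v/(2 + v))
((-5*2)*n(-6) + (-4 + 1*4))*436 = ((-5*2)*((-4 - 1*(-6))/(2 - 6)) + (-4 + 1*4))*436 = (-10*(-4 + 6)/(-4) + (-4 + 4))*436 = (-(-5)*2/2 + 0)*436 = (-10*(-½) + 0)*436 = (5 + 0)*436 = 5*436 = 2180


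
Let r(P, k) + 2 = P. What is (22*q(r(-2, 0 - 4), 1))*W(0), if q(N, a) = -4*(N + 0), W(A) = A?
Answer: 0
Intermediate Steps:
r(P, k) = -2 + P
q(N, a) = -4*N
(22*q(r(-2, 0 - 4), 1))*W(0) = (22*(-4*(-2 - 2)))*0 = (22*(-4*(-4)))*0 = (22*16)*0 = 352*0 = 0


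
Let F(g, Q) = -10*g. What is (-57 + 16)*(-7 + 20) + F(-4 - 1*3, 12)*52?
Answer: 3107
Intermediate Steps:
(-57 + 16)*(-7 + 20) + F(-4 - 1*3, 12)*52 = (-57 + 16)*(-7 + 20) - 10*(-4 - 1*3)*52 = -41*13 - 10*(-4 - 3)*52 = -533 - 10*(-7)*52 = -533 + 70*52 = -533 + 3640 = 3107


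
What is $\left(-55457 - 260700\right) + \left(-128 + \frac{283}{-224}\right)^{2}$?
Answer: $- \frac{15025101607}{50176} \approx -2.9945 \cdot 10^{5}$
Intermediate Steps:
$\left(-55457 - 260700\right) + \left(-128 + \frac{283}{-224}\right)^{2} = -316157 + \left(-128 + 283 \left(- \frac{1}{224}\right)\right)^{2} = -316157 + \left(-128 - \frac{283}{224}\right)^{2} = -316157 + \left(- \frac{28955}{224}\right)^{2} = -316157 + \frac{838392025}{50176} = - \frac{15025101607}{50176}$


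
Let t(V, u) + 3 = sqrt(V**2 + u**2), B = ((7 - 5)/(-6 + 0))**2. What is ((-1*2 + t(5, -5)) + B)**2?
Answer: 5986/81 - 440*sqrt(2)/9 ≈ 4.7619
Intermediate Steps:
B = 1/9 (B = (2/(-6))**2 = (2*(-1/6))**2 = (-1/3)**2 = 1/9 ≈ 0.11111)
t(V, u) = -3 + sqrt(V**2 + u**2)
((-1*2 + t(5, -5)) + B)**2 = ((-1*2 + (-3 + sqrt(5**2 + (-5)**2))) + 1/9)**2 = ((-2 + (-3 + sqrt(25 + 25))) + 1/9)**2 = ((-2 + (-3 + sqrt(50))) + 1/9)**2 = ((-2 + (-3 + 5*sqrt(2))) + 1/9)**2 = ((-5 + 5*sqrt(2)) + 1/9)**2 = (-44/9 + 5*sqrt(2))**2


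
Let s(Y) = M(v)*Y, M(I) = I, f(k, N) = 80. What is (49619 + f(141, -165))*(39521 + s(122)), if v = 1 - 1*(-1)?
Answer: 1976280735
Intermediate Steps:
v = 2 (v = 1 + 1 = 2)
s(Y) = 2*Y
(49619 + f(141, -165))*(39521 + s(122)) = (49619 + 80)*(39521 + 2*122) = 49699*(39521 + 244) = 49699*39765 = 1976280735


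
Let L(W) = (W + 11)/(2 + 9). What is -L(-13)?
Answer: 2/11 ≈ 0.18182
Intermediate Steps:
L(W) = 1 + W/11 (L(W) = (11 + W)/11 = (11 + W)*(1/11) = 1 + W/11)
-L(-13) = -(1 + (1/11)*(-13)) = -(1 - 13/11) = -1*(-2/11) = 2/11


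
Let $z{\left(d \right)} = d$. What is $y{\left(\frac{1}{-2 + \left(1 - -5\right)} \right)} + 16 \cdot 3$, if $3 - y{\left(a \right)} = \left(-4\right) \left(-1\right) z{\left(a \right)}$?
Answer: $50$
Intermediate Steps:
$y{\left(a \right)} = 3 - 4 a$ ($y{\left(a \right)} = 3 - \left(-4\right) \left(-1\right) a = 3 - 4 a$)
$y{\left(\frac{1}{-2 + \left(1 - -5\right)} \right)} + 16 \cdot 3 = \left(3 - \frac{4}{-2 + \left(1 - -5\right)}\right) + 16 \cdot 3 = \left(3 - \frac{4}{-2 + \left(1 + 5\right)}\right) + 48 = \left(3 - \frac{4}{-2 + 6}\right) + 48 = \left(3 - \frac{4}{4}\right) + 48 = \left(3 - 1\right) + 48 = 2 + 48 = 50$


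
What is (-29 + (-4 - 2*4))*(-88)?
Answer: 3608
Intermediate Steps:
(-29 + (-4 - 2*4))*(-88) = (-29 + (-4 - 8))*(-88) = (-29 - 12)*(-88) = -41*(-88) = 3608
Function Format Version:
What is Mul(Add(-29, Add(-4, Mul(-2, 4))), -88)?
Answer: 3608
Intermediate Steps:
Mul(Add(-29, Add(-4, Mul(-2, 4))), -88) = Mul(Add(-29, Add(-4, -8)), -88) = Mul(Add(-29, -12), -88) = Mul(-41, -88) = 3608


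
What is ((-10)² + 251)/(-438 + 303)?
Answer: -13/5 ≈ -2.6000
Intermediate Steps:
((-10)² + 251)/(-438 + 303) = (100 + 251)/(-135) = 351*(-1/135) = -13/5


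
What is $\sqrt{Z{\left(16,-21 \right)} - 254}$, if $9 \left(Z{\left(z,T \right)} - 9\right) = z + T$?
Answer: $\frac{i \sqrt{2210}}{3} \approx 15.67 i$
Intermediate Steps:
$Z{\left(z,T \right)} = 9 + \frac{T}{9} + \frac{z}{9}$ ($Z{\left(z,T \right)} = 9 + \frac{z + T}{9} = 9 + \frac{T + z}{9} = 9 + \left(\frac{T}{9} + \frac{z}{9}\right) = 9 + \frac{T}{9} + \frac{z}{9}$)
$\sqrt{Z{\left(16,-21 \right)} - 254} = \sqrt{\left(9 + \frac{1}{9} \left(-21\right) + \frac{1}{9} \cdot 16\right) - 254} = \sqrt{\left(9 - \frac{7}{3} + \frac{16}{9}\right) - 254} = \sqrt{\frac{76}{9} - 254} = \sqrt{- \frac{2210}{9}} = \frac{i \sqrt{2210}}{3}$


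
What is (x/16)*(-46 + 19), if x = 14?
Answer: -189/8 ≈ -23.625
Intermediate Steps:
(x/16)*(-46 + 19) = (14/16)*(-46 + 19) = (14*(1/16))*(-27) = (7/8)*(-27) = -189/8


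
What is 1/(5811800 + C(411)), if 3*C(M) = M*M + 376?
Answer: 3/17604697 ≈ 1.7041e-7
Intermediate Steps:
C(M) = 376/3 + M²/3 (C(M) = (M*M + 376)/3 = (M² + 376)/3 = (376 + M²)/3 = 376/3 + M²/3)
1/(5811800 + C(411)) = 1/(5811800 + (376/3 + (⅓)*411²)) = 1/(5811800 + (376/3 + (⅓)*168921)) = 1/(5811800 + (376/3 + 56307)) = 1/(5811800 + 169297/3) = 1/(17604697/3) = 3/17604697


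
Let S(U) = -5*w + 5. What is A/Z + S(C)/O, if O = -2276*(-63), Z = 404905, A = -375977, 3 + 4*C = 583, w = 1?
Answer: -375977/404905 ≈ -0.92856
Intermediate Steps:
C = 145 (C = -¾ + (¼)*583 = -¾ + 583/4 = 145)
O = 143388
S(U) = 0 (S(U) = -5*1 + 5 = -5 + 5 = 0)
A/Z + S(C)/O = -375977/404905 + 0/143388 = -375977*1/404905 + 0*(1/143388) = -375977/404905 + 0 = -375977/404905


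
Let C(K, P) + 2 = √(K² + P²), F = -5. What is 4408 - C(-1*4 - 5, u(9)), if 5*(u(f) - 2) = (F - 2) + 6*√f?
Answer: 4410 - 3*√274/5 ≈ 4400.1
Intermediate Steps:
u(f) = ⅗ + 6*√f/5 (u(f) = 2 + ((-5 - 2) + 6*√f)/5 = 2 + (-7 + 6*√f)/5 = 2 + (-7/5 + 6*√f/5) = ⅗ + 6*√f/5)
C(K, P) = -2 + √(K² + P²)
4408 - C(-1*4 - 5, u(9)) = 4408 - (-2 + √((-1*4 - 5)² + (⅗ + 6*√9/5)²)) = 4408 - (-2 + √((-4 - 5)² + (⅗ + (6/5)*3)²)) = 4408 - (-2 + √((-9)² + (⅗ + 18/5)²)) = 4408 - (-2 + √(81 + (21/5)²)) = 4408 - (-2 + √(81 + 441/25)) = 4408 - (-2 + √(2466/25)) = 4408 - (-2 + 3*√274/5) = 4408 + (2 - 3*√274/5) = 4410 - 3*√274/5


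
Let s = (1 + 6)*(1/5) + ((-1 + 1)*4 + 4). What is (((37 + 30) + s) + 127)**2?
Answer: 994009/25 ≈ 39760.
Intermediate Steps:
s = 27/5 (s = 7*(1*(1/5)) + (0*4 + 4) = 7*(1/5) + (0 + 4) = 7/5 + 4 = 27/5 ≈ 5.4000)
(((37 + 30) + s) + 127)**2 = (((37 + 30) + 27/5) + 127)**2 = ((67 + 27/5) + 127)**2 = (362/5 + 127)**2 = (997/5)**2 = 994009/25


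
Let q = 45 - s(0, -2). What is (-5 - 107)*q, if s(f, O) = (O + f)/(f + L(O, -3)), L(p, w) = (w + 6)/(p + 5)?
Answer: -5264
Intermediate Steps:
L(p, w) = (6 + w)/(5 + p)
s(f, O) = (O + f)/(f + 3/(5 + O)) (s(f, O) = (O + f)/(f + (6 - 3)/(5 + O)) = (O + f)/(f + 3/(5 + O)))
q = 47 (q = 45 - (5 - 2)*(-2 + 0)/(3 + 0*(5 - 2)) = 45 - 3*(-2)/(3 + 0*3) = 45 - 3*(-2)/(3 + 0) = 45 - 3*(-2)/3 = 45 - 1*(-2) = 45 + 2 = 47)
(-5 - 107)*q = (-5 - 107)*47 = -112*47 = -5264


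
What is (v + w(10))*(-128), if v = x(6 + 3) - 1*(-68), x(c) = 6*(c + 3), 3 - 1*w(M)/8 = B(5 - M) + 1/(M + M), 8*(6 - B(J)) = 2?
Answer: -75264/5 ≈ -15053.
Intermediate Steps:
B(J) = 23/4 (B(J) = 6 - 1/8*2 = 6 - 1/4 = 23/4)
w(M) = -22 - 4/M (w(M) = 24 - 8*(23/4 + 1/(M + M)) = 24 - 8*(23/4 + 1/(2*M)) = 24 + (-46 - 4/M) = -22 - 4/M)
x(c) = 18 + 6*c (x(c) = 6*(3 + c) = 18 + 6*c)
v = 140 (v = (18 + 6*(6 + 3)) - 1*(-68) = (18 + 6*9) + 68 = (18 + 54) + 68 = 72 + 68 = 140)
(v + w(10))*(-128) = (140 + (-22 - 4/10))*(-128) = (140 + (-22 - 4*1/10))*(-128) = (140 + (-22 - 2/5))*(-128) = (140 - 112/5)*(-128) = (588/5)*(-128) = -75264/5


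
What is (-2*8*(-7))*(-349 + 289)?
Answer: -6720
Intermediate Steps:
(-2*8*(-7))*(-349 + 289) = -16*(-7)*(-60) = 112*(-60) = -6720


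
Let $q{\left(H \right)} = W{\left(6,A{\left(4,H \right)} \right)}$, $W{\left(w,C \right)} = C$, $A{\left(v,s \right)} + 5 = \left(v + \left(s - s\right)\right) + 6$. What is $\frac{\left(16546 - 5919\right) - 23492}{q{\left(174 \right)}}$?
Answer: $-2573$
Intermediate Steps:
$A{\left(v,s \right)} = 1 + v$ ($A{\left(v,s \right)} = -5 + \left(\left(v + \left(s - s\right)\right) + 6\right) = -5 + \left(\left(v + 0\right) + 6\right) = -5 + \left(v + 6\right) = -5 + \left(6 + v\right) = 1 + v$)
$q{\left(H \right)} = 5$ ($q{\left(H \right)} = 1 + 4 = 5$)
$\frac{\left(16546 - 5919\right) - 23492}{q{\left(174 \right)}} = \frac{\left(16546 - 5919\right) - 23492}{5} = \left(\left(16546 - 5919\right) - 23492\right) \frac{1}{5} = \left(10627 - 23492\right) \frac{1}{5} = \left(-12865\right) \frac{1}{5} = -2573$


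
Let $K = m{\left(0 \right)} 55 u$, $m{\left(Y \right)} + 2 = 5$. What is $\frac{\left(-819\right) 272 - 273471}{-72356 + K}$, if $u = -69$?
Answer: $\frac{496239}{83741} \approx 5.9259$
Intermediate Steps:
$m{\left(Y \right)} = 3$ ($m{\left(Y \right)} = -2 + 5 = 3$)
$K = -11385$ ($K = 3 \cdot 55 \left(-69\right) = 165 \left(-69\right) = -11385$)
$\frac{\left(-819\right) 272 - 273471}{-72356 + K} = \frac{\left(-819\right) 272 - 273471}{-72356 - 11385} = \frac{-222768 - 273471}{-83741} = \left(-496239\right) \left(- \frac{1}{83741}\right) = \frac{496239}{83741}$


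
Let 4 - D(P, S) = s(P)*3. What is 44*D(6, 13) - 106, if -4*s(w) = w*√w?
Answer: 70 + 198*√6 ≈ 555.00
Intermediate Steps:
s(w) = -w^(3/2)/4 (s(w) = -w*√w/4 = -w^(3/2)/4)
D(P, S) = 4 + 3*P^(3/2)/4 (D(P, S) = 4 - (-P^(3/2)/4)*3 = 4 - (-3)*P^(3/2)/4 = 4 + 3*P^(3/2)/4)
44*D(6, 13) - 106 = 44*(4 + 3*6^(3/2)/4) - 106 = 44*(4 + 3*(6*√6)/4) - 106 = 44*(4 + 9*√6/2) - 106 = (176 + 198*√6) - 106 = 70 + 198*√6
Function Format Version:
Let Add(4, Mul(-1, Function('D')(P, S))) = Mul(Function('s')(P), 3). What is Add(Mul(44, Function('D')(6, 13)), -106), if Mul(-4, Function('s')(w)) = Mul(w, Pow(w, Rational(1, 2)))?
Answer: Add(70, Mul(198, Pow(6, Rational(1, 2)))) ≈ 555.00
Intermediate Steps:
Function('s')(w) = Mul(Rational(-1, 4), Pow(w, Rational(3, 2))) (Function('s')(w) = Mul(Rational(-1, 4), Mul(w, Pow(w, Rational(1, 2)))) = Mul(Rational(-1, 4), Pow(w, Rational(3, 2))))
Function('D')(P, S) = Add(4, Mul(Rational(3, 4), Pow(P, Rational(3, 2)))) (Function('D')(P, S) = Add(4, Mul(-1, Mul(Mul(Rational(-1, 4), Pow(P, Rational(3, 2))), 3))) = Add(4, Mul(-1, Mul(Rational(-3, 4), Pow(P, Rational(3, 2))))) = Add(4, Mul(Rational(3, 4), Pow(P, Rational(3, 2)))))
Add(Mul(44, Function('D')(6, 13)), -106) = Add(Mul(44, Add(4, Mul(Rational(3, 4), Pow(6, Rational(3, 2))))), -106) = Add(Mul(44, Add(4, Mul(Rational(3, 4), Mul(6, Pow(6, Rational(1, 2)))))), -106) = Add(Mul(44, Add(4, Mul(Rational(9, 2), Pow(6, Rational(1, 2))))), -106) = Add(Add(176, Mul(198, Pow(6, Rational(1, 2)))), -106) = Add(70, Mul(198, Pow(6, Rational(1, 2))))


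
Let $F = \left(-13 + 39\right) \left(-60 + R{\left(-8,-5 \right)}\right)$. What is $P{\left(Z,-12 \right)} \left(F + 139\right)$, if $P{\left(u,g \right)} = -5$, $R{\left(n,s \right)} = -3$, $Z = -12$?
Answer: $7495$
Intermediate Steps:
$F = -1638$ ($F = \left(-13 + 39\right) \left(-60 - 3\right) = 26 \left(-63\right) = -1638$)
$P{\left(Z,-12 \right)} \left(F + 139\right) = - 5 \left(-1638 + 139\right) = \left(-5\right) \left(-1499\right) = 7495$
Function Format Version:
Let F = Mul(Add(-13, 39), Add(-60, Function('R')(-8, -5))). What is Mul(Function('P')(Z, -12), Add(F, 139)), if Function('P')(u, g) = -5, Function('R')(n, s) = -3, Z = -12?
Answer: 7495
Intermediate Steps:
F = -1638 (F = Mul(Add(-13, 39), Add(-60, -3)) = Mul(26, -63) = -1638)
Mul(Function('P')(Z, -12), Add(F, 139)) = Mul(-5, Add(-1638, 139)) = Mul(-5, -1499) = 7495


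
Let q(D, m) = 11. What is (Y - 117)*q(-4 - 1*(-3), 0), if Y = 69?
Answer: -528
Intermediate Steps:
(Y - 117)*q(-4 - 1*(-3), 0) = (69 - 117)*11 = -48*11 = -528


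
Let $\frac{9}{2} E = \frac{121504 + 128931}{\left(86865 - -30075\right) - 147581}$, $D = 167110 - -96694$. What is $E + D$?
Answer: $\frac{72748464406}{275769} \approx 2.638 \cdot 10^{5}$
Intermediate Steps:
$D = 263804$ ($D = 167110 + 96694 = 263804$)
$E = - \frac{500870}{275769}$ ($E = \frac{2 \frac{121504 + 128931}{\left(86865 - -30075\right) - 147581}}{9} = \frac{2 \frac{250435}{\left(86865 + 30075\right) - 147581}}{9} = \frac{2 \frac{250435}{116940 - 147581}}{9} = \frac{2 \frac{250435}{-30641}}{9} = \frac{2 \cdot 250435 \left(- \frac{1}{30641}\right)}{9} = \frac{2}{9} \left(- \frac{250435}{30641}\right) = - \frac{500870}{275769} \approx -1.8163$)
$E + D = - \frac{500870}{275769} + 263804 = \frac{72748464406}{275769}$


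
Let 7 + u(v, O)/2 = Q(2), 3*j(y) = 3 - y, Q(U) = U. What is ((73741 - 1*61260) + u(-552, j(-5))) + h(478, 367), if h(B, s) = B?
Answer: 12949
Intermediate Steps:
j(y) = 1 - y/3 (j(y) = (3 - y)/3 = 1 - y/3)
u(v, O) = -10 (u(v, O) = -14 + 2*2 = -14 + 4 = -10)
((73741 - 1*61260) + u(-552, j(-5))) + h(478, 367) = ((73741 - 1*61260) - 10) + 478 = ((73741 - 61260) - 10) + 478 = (12481 - 10) + 478 = 12471 + 478 = 12949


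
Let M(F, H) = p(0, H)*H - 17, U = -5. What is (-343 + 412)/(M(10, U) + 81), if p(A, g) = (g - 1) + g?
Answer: 69/119 ≈ 0.57983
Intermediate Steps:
p(A, g) = -1 + 2*g (p(A, g) = (-1 + g) + g = -1 + 2*g)
M(F, H) = -17 + H*(-1 + 2*H) (M(F, H) = (-1 + 2*H)*H - 17 = H*(-1 + 2*H) - 17 = -17 + H*(-1 + 2*H))
(-343 + 412)/(M(10, U) + 81) = (-343 + 412)/((-17 - 5*(-1 + 2*(-5))) + 81) = 69/((-17 - 5*(-1 - 10)) + 81) = 69/((-17 - 5*(-11)) + 81) = 69/((-17 + 55) + 81) = 69/(38 + 81) = 69/119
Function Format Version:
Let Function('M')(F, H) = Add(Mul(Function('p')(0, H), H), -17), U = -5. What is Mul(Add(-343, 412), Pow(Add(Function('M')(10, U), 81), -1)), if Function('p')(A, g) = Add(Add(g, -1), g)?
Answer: Rational(69, 119) ≈ 0.57983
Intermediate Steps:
Function('p')(A, g) = Add(-1, Mul(2, g)) (Function('p')(A, g) = Add(Add(-1, g), g) = Add(-1, Mul(2, g)))
Function('M')(F, H) = Add(-17, Mul(H, Add(-1, Mul(2, H)))) (Function('M')(F, H) = Add(Mul(Add(-1, Mul(2, H)), H), -17) = Add(Mul(H, Add(-1, Mul(2, H))), -17) = Add(-17, Mul(H, Add(-1, Mul(2, H)))))
Mul(Add(-343, 412), Pow(Add(Function('M')(10, U), 81), -1)) = Mul(Add(-343, 412), Pow(Add(Add(-17, Mul(-5, Add(-1, Mul(2, -5)))), 81), -1)) = Mul(69, Pow(Add(Add(-17, Mul(-5, Add(-1, -10))), 81), -1)) = Mul(69, Pow(Add(Add(-17, Mul(-5, -11)), 81), -1)) = Mul(69, Pow(Add(Add(-17, 55), 81), -1)) = Mul(69, Pow(Add(38, 81), -1)) = Mul(69, Pow(119, -1)) = Mul(69, Rational(1, 119)) = Rational(69, 119)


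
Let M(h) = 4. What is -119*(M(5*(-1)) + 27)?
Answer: -3689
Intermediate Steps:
-119*(M(5*(-1)) + 27) = -119*(4 + 27) = -119*31 = -3689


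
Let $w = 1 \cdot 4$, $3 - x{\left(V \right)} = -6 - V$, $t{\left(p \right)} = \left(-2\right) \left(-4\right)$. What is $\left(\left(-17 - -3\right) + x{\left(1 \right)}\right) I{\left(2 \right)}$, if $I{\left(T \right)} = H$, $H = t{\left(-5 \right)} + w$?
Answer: $-48$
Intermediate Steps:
$t{\left(p \right)} = 8$
$x{\left(V \right)} = 9 + V$ ($x{\left(V \right)} = 3 - \left(-6 - V\right) = 3 + \left(6 + V\right) = 9 + V$)
$w = 4$
$H = 12$ ($H = 8 + 4 = 12$)
$I{\left(T \right)} = 12$
$\left(\left(-17 - -3\right) + x{\left(1 \right)}\right) I{\left(2 \right)} = \left(\left(-17 - -3\right) + \left(9 + 1\right)\right) 12 = \left(\left(-17 + 3\right) + 10\right) 12 = \left(-14 + 10\right) 12 = \left(-4\right) 12 = -48$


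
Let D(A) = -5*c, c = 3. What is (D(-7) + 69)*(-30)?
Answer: -1620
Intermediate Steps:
D(A) = -15 (D(A) = -5*3 = -15)
(D(-7) + 69)*(-30) = (-15 + 69)*(-30) = 54*(-30) = -1620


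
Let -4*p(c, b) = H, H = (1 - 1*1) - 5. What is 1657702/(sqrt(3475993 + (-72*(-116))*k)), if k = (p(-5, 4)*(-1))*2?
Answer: 1657702*sqrt(3455113)/3455113 ≈ 891.82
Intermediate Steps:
H = -5 (H = (1 - 1) - 5 = 0 - 5 = -5)
p(c, b) = 5/4 (p(c, b) = -1/4*(-5) = 5/4)
k = -5/2 (k = ((5/4)*(-1))*2 = -5/4*2 = -5/2 ≈ -2.5000)
1657702/(sqrt(3475993 + (-72*(-116))*k)) = 1657702/(sqrt(3475993 - 72*(-116)*(-5/2))) = 1657702/(sqrt(3475993 + 8352*(-5/2))) = 1657702/(sqrt(3475993 - 20880)) = 1657702/(sqrt(3455113)) = 1657702*(sqrt(3455113)/3455113) = 1657702*sqrt(3455113)/3455113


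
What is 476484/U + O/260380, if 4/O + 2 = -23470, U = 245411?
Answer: 728024591957149/374965881744240 ≈ 1.9416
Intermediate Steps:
O = -1/5868 (O = 4/(-2 - 23470) = 4/(-23472) = 4*(-1/23472) = -1/5868 ≈ -0.00017042)
476484/U + O/260380 = 476484/245411 - 1/5868/260380 = 476484*(1/245411) - 1/5868*1/260380 = 476484/245411 - 1/1527909840 = 728024591957149/374965881744240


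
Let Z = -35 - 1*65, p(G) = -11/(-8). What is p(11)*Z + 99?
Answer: -77/2 ≈ -38.500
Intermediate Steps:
p(G) = 11/8 (p(G) = -11*(-1/8) = 11/8)
Z = -100 (Z = -35 - 65 = -100)
p(11)*Z + 99 = (11/8)*(-100) + 99 = -275/2 + 99 = -77/2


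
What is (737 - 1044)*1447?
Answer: -444229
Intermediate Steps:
(737 - 1044)*1447 = -307*1447 = -444229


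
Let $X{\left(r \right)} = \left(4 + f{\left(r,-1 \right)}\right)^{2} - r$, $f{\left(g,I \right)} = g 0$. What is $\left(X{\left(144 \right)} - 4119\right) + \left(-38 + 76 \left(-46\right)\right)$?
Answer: $-7781$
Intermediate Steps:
$f{\left(g,I \right)} = 0$
$X{\left(r \right)} = 16 - r$ ($X{\left(r \right)} = \left(4 + 0\right)^{2} - r = 4^{2} - r = 16 - r$)
$\left(X{\left(144 \right)} - 4119\right) + \left(-38 + 76 \left(-46\right)\right) = \left(\left(16 - 144\right) - 4119\right) + \left(-38 + 76 \left(-46\right)\right) = \left(\left(16 - 144\right) - 4119\right) - 3534 = \left(-128 - 4119\right) - 3534 = -4247 - 3534 = -7781$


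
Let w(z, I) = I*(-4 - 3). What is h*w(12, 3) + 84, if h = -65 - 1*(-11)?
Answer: 1218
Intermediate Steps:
h = -54 (h = -65 + 11 = -54)
w(z, I) = -7*I (w(z, I) = I*(-7) = -7*I)
h*w(12, 3) + 84 = -(-378)*3 + 84 = -54*(-21) + 84 = 1134 + 84 = 1218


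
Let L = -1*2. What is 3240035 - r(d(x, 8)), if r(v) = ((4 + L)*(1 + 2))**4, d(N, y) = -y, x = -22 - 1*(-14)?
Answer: 3238739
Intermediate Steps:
L = -2
x = -8 (x = -22 + 14 = -8)
r(v) = 1296 (r(v) = ((4 - 2)*(1 + 2))**4 = (2*3)**4 = 6**4 = 1296)
3240035 - r(d(x, 8)) = 3240035 - 1*1296 = 3240035 - 1296 = 3238739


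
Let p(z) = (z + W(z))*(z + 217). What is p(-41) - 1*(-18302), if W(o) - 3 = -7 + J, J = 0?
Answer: 10382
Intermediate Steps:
W(o) = -4 (W(o) = 3 + (-7 + 0) = 3 - 7 = -4)
p(z) = (-4 + z)*(217 + z) (p(z) = (z - 4)*(z + 217) = (-4 + z)*(217 + z))
p(-41) - 1*(-18302) = (-868 + (-41)**2 + 213*(-41)) - 1*(-18302) = (-868 + 1681 - 8733) + 18302 = -7920 + 18302 = 10382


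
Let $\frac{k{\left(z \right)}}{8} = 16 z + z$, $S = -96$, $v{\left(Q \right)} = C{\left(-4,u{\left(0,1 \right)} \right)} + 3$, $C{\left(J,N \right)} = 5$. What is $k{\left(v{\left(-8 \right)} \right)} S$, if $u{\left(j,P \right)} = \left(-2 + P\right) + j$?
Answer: $-104448$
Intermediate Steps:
$u{\left(j,P \right)} = -2 + P + j$
$v{\left(Q \right)} = 8$ ($v{\left(Q \right)} = 5 + 3 = 8$)
$k{\left(z \right)} = 136 z$ ($k{\left(z \right)} = 8 \left(16 z + z\right) = 8 \cdot 17 z = 136 z$)
$k{\left(v{\left(-8 \right)} \right)} S = 136 \cdot 8 \left(-96\right) = 1088 \left(-96\right) = -104448$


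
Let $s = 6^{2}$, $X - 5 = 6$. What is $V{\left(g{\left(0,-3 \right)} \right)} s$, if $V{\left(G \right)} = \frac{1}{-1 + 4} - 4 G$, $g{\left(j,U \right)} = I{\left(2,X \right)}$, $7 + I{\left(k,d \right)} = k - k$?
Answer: $1020$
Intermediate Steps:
$X = 11$ ($X = 5 + 6 = 11$)
$I{\left(k,d \right)} = -7$ ($I{\left(k,d \right)} = -7 + \left(k - k\right) = -7 + 0 = -7$)
$g{\left(j,U \right)} = -7$
$s = 36$
$V{\left(G \right)} = \frac{1}{3} - 4 G$
$V{\left(g{\left(0,-3 \right)} \right)} s = \left(\frac{1}{3} - -28\right) 36 = \left(\frac{1}{3} + 28\right) 36 = \frac{85}{3} \cdot 36 = 1020$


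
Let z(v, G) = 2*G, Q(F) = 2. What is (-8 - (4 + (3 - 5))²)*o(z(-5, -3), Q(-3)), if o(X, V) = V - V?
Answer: 0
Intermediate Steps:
o(X, V) = 0
(-8 - (4 + (3 - 5))²)*o(z(-5, -3), Q(-3)) = (-8 - (4 + (3 - 5))²)*0 = (-8 - (4 - 2)²)*0 = (-8 - 1*2²)*0 = (-8 - 1*4)*0 = (-8 - 4)*0 = -12*0 = 0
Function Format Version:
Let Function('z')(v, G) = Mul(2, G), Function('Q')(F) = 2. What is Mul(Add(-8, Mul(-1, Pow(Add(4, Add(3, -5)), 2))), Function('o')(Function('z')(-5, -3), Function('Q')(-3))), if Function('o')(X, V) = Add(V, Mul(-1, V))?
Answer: 0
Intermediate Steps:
Function('o')(X, V) = 0
Mul(Add(-8, Mul(-1, Pow(Add(4, Add(3, -5)), 2))), Function('o')(Function('z')(-5, -3), Function('Q')(-3))) = Mul(Add(-8, Mul(-1, Pow(Add(4, Add(3, -5)), 2))), 0) = Mul(Add(-8, Mul(-1, Pow(Add(4, -2), 2))), 0) = Mul(Add(-8, Mul(-1, Pow(2, 2))), 0) = Mul(Add(-8, Mul(-1, 4)), 0) = Mul(Add(-8, -4), 0) = Mul(-12, 0) = 0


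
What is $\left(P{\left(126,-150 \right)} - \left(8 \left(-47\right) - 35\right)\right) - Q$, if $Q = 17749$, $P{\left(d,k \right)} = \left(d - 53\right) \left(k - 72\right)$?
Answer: $-33544$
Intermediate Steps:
$P{\left(d,k \right)} = \left(-72 + k\right) \left(-53 + d\right)$ ($P{\left(d,k \right)} = \left(-53 + d\right) \left(-72 + k\right) = \left(-72 + k\right) \left(-53 + d\right)$)
$\left(P{\left(126,-150 \right)} - \left(8 \left(-47\right) - 35\right)\right) - Q = \left(\left(3816 - 9072 - -7950 + 126 \left(-150\right)\right) - \left(8 \left(-47\right) - 35\right)\right) - 17749 = \left(\left(3816 - 9072 + 7950 - 18900\right) - \left(-376 - 35\right)\right) - 17749 = \left(-16206 - -411\right) - 17749 = \left(-16206 + 411\right) - 17749 = -15795 - 17749 = -33544$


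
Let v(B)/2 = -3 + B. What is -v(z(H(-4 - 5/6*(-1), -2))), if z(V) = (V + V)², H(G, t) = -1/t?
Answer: 4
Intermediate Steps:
z(V) = 4*V² (z(V) = (2*V)² = 4*V²)
v(B) = -6 + 2*B (v(B) = 2*(-3 + B) = -6 + 2*B)
-v(z(H(-4 - 5/6*(-1), -2))) = -(-6 + 2*(4*(-1/(-2))²)) = -(-6 + 2*(4*(-1*(-½))²)) = -(-6 + 2*(4*(½)²)) = -(-6 + 2*(4*(¼))) = -(-6 + 2*1) = -(-6 + 2) = -1*(-4) = 4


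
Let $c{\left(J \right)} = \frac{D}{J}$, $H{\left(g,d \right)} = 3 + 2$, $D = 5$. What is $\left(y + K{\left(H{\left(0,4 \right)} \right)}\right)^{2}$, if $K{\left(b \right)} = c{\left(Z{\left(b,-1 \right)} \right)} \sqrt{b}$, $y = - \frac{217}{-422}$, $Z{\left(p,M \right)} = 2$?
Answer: $\frac{2806107}{89042} + \frac{1085 \sqrt{5}}{422} \approx 37.264$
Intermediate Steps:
$H{\left(g,d \right)} = 5$
$c{\left(J \right)} = \frac{5}{J}$
$y = \frac{217}{422}$ ($y = \left(-217\right) \left(- \frac{1}{422}\right) = \frac{217}{422} \approx 0.51422$)
$K{\left(b \right)} = \frac{5 \sqrt{b}}{2}$ ($K{\left(b \right)} = \frac{5}{2} \sqrt{b} = 5 \cdot \frac{1}{2} \sqrt{b} = \frac{5 \sqrt{b}}{2}$)
$\left(y + K{\left(H{\left(0,4 \right)} \right)}\right)^{2} = \left(\frac{217}{422} + \frac{5 \sqrt{5}}{2}\right)^{2}$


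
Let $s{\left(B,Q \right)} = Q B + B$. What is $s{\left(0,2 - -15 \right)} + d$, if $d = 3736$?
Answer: $3736$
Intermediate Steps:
$s{\left(B,Q \right)} = B + B Q$ ($s{\left(B,Q \right)} = B Q + B = B + B Q$)
$s{\left(0,2 - -15 \right)} + d = 0 \left(1 + \left(2 - -15\right)\right) + 3736 = 0 \left(1 + \left(2 + 15\right)\right) + 3736 = 0 \left(1 + 17\right) + 3736 = 0 \cdot 18 + 3736 = 0 + 3736 = 3736$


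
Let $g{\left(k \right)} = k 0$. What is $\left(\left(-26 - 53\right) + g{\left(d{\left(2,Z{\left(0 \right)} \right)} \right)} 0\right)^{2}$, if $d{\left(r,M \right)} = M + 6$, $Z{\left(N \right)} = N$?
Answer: $6241$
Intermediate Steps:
$d{\left(r,M \right)} = 6 + M$
$g{\left(k \right)} = 0$
$\left(\left(-26 - 53\right) + g{\left(d{\left(2,Z{\left(0 \right)} \right)} \right)} 0\right)^{2} = \left(\left(-26 - 53\right) + 0 \cdot 0\right)^{2} = \left(\left(-26 - 53\right) + 0\right)^{2} = \left(-79 + 0\right)^{2} = \left(-79\right)^{2} = 6241$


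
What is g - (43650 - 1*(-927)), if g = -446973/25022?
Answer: -1115852667/25022 ≈ -44595.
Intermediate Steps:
g = -446973/25022 (g = -446973*1/25022 = -446973/25022 ≈ -17.863)
g - (43650 - 1*(-927)) = -446973/25022 - (43650 - 1*(-927)) = -446973/25022 - (43650 + 927) = -446973/25022 - 1*44577 = -446973/25022 - 44577 = -1115852667/25022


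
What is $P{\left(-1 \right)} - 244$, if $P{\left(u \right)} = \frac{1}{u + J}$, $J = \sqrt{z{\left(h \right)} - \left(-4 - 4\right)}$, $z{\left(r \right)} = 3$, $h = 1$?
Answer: $- \frac{2439}{10} + \frac{\sqrt{11}}{10} \approx -243.57$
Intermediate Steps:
$J = \sqrt{11}$ ($J = \sqrt{3 - \left(-4 - 4\right)} = \sqrt{3 - -8} = \sqrt{3 + 8} = \sqrt{11} \approx 3.3166$)
$P{\left(u \right)} = \frac{1}{u + \sqrt{11}}$
$P{\left(-1 \right)} - 244 = \frac{1}{-1 + \sqrt{11}} - 244 = -244 + \frac{1}{-1 + \sqrt{11}}$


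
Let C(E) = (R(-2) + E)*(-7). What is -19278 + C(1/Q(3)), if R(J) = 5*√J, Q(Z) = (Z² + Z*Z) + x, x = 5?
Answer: -443401/23 - 35*I*√2 ≈ -19278.0 - 49.497*I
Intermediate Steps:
Q(Z) = 5 + 2*Z² (Q(Z) = (Z² + Z*Z) + 5 = (Z² + Z²) + 5 = 2*Z² + 5 = 5 + 2*Z²)
C(E) = -7*E - 35*I*√2 (C(E) = (5*√(-2) + E)*(-7) = (5*(I*√2) + E)*(-7) = (5*I*√2 + E)*(-7) = (E + 5*I*√2)*(-7) = -7*E - 35*I*√2)
-19278 + C(1/Q(3)) = -19278 + (-7/(5 + 2*3²) - 35*I*√2) = -19278 + (-7/(5 + 2*9) - 35*I*√2) = -19278 + (-7/(5 + 18) - 35*I*√2) = -19278 + (-7/23 - 35*I*√2) = -443401/23 - 35*I*√2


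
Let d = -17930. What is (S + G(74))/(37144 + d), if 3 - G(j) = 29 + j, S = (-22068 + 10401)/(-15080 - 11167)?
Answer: -871011/168103286 ≈ -0.0051814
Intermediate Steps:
S = 3889/8749 (S = -11667/(-26247) = -11667*(-1/26247) = 3889/8749 ≈ 0.44451)
G(j) = -26 - j (G(j) = 3 - (29 + j) = 3 + (-29 - j) = -26 - j)
(S + G(74))/(37144 + d) = (3889/8749 + (-26 - 1*74))/(37144 - 17930) = (3889/8749 + (-26 - 74))/19214 = (3889/8749 - 100)*(1/19214) = -871011/8749*1/19214 = -871011/168103286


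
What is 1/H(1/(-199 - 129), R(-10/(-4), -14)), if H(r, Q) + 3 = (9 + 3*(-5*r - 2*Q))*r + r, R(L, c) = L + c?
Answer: -107584/348679 ≈ -0.30855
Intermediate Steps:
H(r, Q) = -3 + r + r*(9 - 15*r - 6*Q) (H(r, Q) = -3 + ((9 + 3*(-5*r - 2*Q))*r + r) = -3 + ((9 + (-15*r - 6*Q))*r + r) = -3 + ((9 - 15*r - 6*Q)*r + r) = -3 + (r*(9 - 15*r - 6*Q) + r) = -3 + (r + r*(9 - 15*r - 6*Q)) = -3 + r + r*(9 - 15*r - 6*Q))
1/H(1/(-199 - 129), R(-10/(-4), -14)) = 1/(-3 - 15/(-199 - 129)² + 10/(-199 - 129) - 6*(-10/(-4) - 14)/(-199 - 129)) = 1/(-3 - 15*(1/(-328))² + 10/(-328) - 6*(-10*(-¼) - 14)/(-328)) = 1/(-3 - 15*(-1/328)² + 10*(-1/328) - 6*(5/2 - 14)*(-1/328)) = 1/(-3 - 15*1/107584 - 5/164 - 6*(-23/2)*(-1/328)) = 1/(-3 - 15/107584 - 5/164 - 69/328) = 1/(-348679/107584) = -107584/348679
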